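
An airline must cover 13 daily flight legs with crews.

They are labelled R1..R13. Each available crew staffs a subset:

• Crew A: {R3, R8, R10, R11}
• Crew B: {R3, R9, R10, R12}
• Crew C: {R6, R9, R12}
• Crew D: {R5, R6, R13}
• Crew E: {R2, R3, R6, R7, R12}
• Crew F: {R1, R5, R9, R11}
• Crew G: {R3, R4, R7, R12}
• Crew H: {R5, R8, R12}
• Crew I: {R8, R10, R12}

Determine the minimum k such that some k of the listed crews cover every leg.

D and E and F and G and I together: D ∪ E ∪ F ∪ G ∪ I = {R1, R2, R3, R4, R5, R6, R7, R8, R9, R10, R11, R12, R13} — every leg is covered.
No 4 of the 9 crews cover everything (all 126 combinations miss at least one leg), so 5 is optimal.

5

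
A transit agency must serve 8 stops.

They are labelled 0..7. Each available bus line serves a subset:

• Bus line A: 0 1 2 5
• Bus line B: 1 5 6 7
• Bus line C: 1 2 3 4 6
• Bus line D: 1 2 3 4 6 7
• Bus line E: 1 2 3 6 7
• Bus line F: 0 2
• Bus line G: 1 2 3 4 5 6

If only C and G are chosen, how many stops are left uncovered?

2

Union of C, G = {1, 2, 3, 4, 5, 6}.
Not covered: 0, 7 — 2 stops.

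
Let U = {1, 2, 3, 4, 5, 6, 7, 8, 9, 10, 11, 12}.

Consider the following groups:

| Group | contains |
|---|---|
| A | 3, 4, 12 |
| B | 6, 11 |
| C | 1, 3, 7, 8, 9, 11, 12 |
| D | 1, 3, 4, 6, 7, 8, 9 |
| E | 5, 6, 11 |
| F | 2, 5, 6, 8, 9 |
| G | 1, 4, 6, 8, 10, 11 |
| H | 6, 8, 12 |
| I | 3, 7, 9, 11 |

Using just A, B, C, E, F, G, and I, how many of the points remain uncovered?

0

Union of A, B, C, E, F, G, I = {1, 2, 3, 4, 5, 6, 7, 8, 9, 10, 11, 12} — that's every point, so 0 are uncovered.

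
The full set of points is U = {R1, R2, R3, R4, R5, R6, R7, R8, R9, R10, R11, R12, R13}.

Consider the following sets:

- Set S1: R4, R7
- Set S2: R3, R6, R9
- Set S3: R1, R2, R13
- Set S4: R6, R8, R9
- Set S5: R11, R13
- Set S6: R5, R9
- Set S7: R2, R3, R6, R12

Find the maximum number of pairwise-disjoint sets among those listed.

4

S1, S5, S6, S7 are pairwise disjoint (S1={R4,R7}; S5={R11,R13}; S6={R5,R9}; S7={R2,R3,R6,R12}).
Every remaining set overlaps one of these, and no 5 of the listed sets are pairwise disjoint, so 4 is the maximum.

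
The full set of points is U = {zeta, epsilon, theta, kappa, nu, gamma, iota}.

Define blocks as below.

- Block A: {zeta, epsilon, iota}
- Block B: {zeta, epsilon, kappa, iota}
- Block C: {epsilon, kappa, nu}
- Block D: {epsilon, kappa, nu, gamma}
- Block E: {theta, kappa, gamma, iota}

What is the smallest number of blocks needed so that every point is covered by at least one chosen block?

3

Take {A, D, E}. Their union is {zeta, epsilon, theta, kappa, nu, gamma, iota}, which is all 7 points.
Only E contains theta, so E is forced; the remaining 3 points need at least 2 more blocks (each remaining block adds at most 2) — so at least 3 blocks are needed, and 3 is optimal.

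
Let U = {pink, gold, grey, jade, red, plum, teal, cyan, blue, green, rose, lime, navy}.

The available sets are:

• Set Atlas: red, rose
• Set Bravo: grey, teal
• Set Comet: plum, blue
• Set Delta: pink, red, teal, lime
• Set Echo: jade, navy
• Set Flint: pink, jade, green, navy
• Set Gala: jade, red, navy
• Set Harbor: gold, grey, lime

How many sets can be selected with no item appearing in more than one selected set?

4

Atlas, Bravo, Comet, Flint are pairwise disjoint (Atlas={red,rose}; Bravo={grey,teal}; Comet={plum,blue}; Flint={pink,jade,green,navy}).
Every remaining set overlaps one of these, and no 5 of the listed sets are pairwise disjoint, so 4 is the maximum.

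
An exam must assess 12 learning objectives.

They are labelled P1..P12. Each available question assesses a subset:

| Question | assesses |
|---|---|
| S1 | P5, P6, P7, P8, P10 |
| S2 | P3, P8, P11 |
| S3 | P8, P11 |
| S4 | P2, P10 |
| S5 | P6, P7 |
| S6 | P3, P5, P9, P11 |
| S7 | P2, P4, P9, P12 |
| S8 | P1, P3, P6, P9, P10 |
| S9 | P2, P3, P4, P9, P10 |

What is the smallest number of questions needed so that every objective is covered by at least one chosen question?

S1 and S3 and S7 and S8 together: S1 ∪ S3 ∪ S7 ∪ S8 = {P1, P2, P3, P4, P5, P6, P7, P8, P9, P10, P11, P12} — every objective is covered.
Only S8 contains P1, so S8 is forced; the remaining 7 objectives need at least 3 more questions (each remaining question adds at most 3) — so at least 4 questions are needed, and 4 is optimal.

4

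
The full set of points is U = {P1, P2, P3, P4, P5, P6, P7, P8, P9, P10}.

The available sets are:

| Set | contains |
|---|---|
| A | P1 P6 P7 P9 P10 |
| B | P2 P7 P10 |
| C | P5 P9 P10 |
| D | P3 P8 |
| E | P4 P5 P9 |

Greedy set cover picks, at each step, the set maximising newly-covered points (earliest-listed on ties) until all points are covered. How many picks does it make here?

Greedy: pick A (covers 5 new) → pick D (covers 2 new) → pick E (covers 2 new) → pick B (covers 1 new). Total picks: 4.

4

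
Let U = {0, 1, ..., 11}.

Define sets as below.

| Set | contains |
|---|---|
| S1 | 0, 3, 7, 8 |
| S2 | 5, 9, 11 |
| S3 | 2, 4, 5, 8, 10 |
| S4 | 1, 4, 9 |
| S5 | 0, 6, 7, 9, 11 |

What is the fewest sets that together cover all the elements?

Take {S1, S3, S4, S5}. Their union is {0, 1, 2, 3, 4, 5, 6, 7, 8, 9, 10, 11}, which is all 12 elements.
Only S4 contains 1, so S4 is forced; the remaining 9 elements need at least 3 more sets (each remaining set adds at most 4) — so at least 4 sets are needed, and 4 is optimal.

4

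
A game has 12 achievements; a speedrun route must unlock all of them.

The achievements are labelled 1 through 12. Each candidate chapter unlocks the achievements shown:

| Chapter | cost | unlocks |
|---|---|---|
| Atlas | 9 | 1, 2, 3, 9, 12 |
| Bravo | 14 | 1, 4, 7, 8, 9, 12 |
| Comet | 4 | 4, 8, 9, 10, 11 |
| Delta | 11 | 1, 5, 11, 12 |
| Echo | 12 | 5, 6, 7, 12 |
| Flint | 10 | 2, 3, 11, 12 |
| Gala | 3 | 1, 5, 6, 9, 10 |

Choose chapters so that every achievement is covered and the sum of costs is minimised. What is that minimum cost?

Atlas, Comet, Echo together cover every achievement (Atlas ∪ Comet ∪ Echo = {1, 2, 3, 4, 5, 6, 7, 8, 9, 10, 11, 12}); total cost 9 + 4 + 12 = 25.
The greedy pick Gala, Comet, Atlas, Echo costs 28; no covering selection beats 25.

25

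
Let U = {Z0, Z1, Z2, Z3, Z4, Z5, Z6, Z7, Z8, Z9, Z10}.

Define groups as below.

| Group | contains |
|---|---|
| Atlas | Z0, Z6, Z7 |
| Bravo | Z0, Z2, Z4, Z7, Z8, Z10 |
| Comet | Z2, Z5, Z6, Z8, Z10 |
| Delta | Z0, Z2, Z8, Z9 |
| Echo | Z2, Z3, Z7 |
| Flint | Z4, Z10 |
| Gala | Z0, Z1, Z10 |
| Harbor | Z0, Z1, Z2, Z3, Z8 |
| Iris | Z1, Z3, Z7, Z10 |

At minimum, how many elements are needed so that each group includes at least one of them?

3

Take H = {Z0, Z2, Z10}. Each listed group contains at least one of these, so H is a hitting set of size 3.
No choice of 2 elements meets every group, so 3 is the minimum.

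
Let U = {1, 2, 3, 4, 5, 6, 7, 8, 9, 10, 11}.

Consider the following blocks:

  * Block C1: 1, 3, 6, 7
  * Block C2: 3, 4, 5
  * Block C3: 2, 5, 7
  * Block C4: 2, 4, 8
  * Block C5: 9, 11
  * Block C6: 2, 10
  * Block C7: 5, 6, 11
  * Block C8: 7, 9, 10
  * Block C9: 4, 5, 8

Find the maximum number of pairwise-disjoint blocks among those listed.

C1, C5, C6, C9 are pairwise disjoint (C1={1,3,6,7}; C5={9,11}; C6={2,10}; C9={4,5,8}).
Every remaining block overlaps one of these, and no 5 of the listed blocks are pairwise disjoint, so 4 is the maximum.

4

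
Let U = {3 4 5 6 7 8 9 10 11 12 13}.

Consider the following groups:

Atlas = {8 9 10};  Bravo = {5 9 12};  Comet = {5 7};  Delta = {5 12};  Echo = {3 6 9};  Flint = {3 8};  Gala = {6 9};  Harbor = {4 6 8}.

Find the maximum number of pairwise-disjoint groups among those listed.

Comet, Flint, Gala are pairwise disjoint (Comet={5,7}; Flint={3,8}; Gala={6,9}).
Every remaining group overlaps one of these, and no 4 of the listed groups are pairwise disjoint, so 3 is the maximum.

3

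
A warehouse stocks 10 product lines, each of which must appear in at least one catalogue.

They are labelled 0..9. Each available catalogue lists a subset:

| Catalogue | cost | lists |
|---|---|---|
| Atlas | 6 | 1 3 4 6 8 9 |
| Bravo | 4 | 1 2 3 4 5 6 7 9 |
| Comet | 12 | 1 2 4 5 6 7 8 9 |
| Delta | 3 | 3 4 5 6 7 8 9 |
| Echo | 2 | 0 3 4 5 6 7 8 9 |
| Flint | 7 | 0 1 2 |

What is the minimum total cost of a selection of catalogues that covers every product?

6

Bravo, Echo together cover every product (Bravo ∪ Echo = {0, 1, 2, 3, 4, 5, 6, 7, 8, 9}); total cost 4 + 2 = 6.
No covering selection has total cost below 6.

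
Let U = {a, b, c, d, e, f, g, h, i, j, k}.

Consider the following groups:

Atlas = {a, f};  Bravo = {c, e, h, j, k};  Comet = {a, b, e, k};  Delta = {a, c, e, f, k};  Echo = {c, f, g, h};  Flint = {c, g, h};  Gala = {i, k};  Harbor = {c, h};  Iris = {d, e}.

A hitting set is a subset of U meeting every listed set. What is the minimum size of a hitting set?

The 4 elements {a, d, h, i} hit every group.
The groups Atlas, Gala, Harbor, Iris are pairwise disjoint, so any hitting set needs a separate element for each — at least 4. Hence 4 is optimal.

4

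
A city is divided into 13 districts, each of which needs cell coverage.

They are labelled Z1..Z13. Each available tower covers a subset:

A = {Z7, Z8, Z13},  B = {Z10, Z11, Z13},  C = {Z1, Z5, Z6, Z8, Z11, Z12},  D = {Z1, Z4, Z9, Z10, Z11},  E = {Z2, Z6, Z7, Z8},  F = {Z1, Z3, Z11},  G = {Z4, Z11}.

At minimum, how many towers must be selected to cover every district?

A and C and D and E and F together: A ∪ C ∪ D ∪ E ∪ F = {Z1, Z2, Z3, Z4, Z5, Z6, Z7, Z8, Z9, Z10, Z11, Z12, Z13} — every district is covered.
No 4 of the 7 towers cover everything (all 35 combinations miss at least one district), so 5 is optimal.

5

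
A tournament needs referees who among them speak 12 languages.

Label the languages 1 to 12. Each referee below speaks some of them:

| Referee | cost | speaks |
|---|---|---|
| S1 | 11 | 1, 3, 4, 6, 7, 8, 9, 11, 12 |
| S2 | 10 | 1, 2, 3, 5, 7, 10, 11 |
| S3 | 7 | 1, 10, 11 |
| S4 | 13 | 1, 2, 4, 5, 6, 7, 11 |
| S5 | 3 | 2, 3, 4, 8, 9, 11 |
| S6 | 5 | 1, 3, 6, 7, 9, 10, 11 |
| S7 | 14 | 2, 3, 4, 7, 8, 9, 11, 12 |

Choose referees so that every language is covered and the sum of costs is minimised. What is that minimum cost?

S1, S2 together cover every language (S1 ∪ S2 = {1, 2, 3, 4, 5, 6, 7, 8, 9, 10, 11, 12}); total cost 11 + 10 = 21.
The greedy pick S5, S6, S2, S1 costs 29; no covering selection beats 21.

21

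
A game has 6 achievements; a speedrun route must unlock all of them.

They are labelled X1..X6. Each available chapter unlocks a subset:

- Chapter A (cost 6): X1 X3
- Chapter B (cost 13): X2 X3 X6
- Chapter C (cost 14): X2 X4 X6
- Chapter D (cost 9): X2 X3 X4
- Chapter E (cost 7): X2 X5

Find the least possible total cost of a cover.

27

A, C, E together cover every achievement (A ∪ C ∪ E = {X1, X2, X3, X4, X5, X6}); total cost 6 + 14 + 7 = 27.
No covering selection has total cost below 27.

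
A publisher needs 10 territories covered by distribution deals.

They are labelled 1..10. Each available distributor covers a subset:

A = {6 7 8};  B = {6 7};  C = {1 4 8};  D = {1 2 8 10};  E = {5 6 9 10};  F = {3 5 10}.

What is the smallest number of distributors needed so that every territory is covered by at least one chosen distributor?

A and C and D and E and F together: A ∪ C ∪ D ∪ E ∪ F = {1, 2, 3, 4, 5, 6, 7, 8, 9, 10} — every territory is covered.
No 4 of the 6 distributors cover everything (all 15 combinations miss at least one territory), so 5 is optimal.

5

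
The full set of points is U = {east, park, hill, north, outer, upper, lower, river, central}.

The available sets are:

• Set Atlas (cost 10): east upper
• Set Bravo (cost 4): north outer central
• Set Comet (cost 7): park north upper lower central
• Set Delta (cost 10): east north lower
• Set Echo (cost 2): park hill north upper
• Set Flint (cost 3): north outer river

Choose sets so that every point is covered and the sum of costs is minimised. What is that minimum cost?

Bravo, Delta, Echo, Flint together cover every point (Bravo ∪ Delta ∪ Echo ∪ Flint = {east, park, hill, north, outer, upper, lower, river, central}); total cost 4 + 10 + 2 + 3 = 19.
The greedy pick Echo, Flint, Comet, Atlas costs 22; no covering selection beats 19.

19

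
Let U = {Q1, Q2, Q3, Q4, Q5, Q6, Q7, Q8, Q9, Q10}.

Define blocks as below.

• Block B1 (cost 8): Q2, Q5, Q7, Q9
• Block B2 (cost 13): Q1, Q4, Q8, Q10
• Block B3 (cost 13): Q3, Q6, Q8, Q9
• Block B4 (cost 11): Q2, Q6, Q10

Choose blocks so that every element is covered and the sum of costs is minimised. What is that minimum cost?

34

B1, B2, B3 together cover every element (B1 ∪ B2 ∪ B3 = {Q1, Q2, Q3, Q4, Q5, Q6, Q7, Q8, Q9, Q10}); total cost 8 + 13 + 13 = 34.
No covering selection has total cost below 34.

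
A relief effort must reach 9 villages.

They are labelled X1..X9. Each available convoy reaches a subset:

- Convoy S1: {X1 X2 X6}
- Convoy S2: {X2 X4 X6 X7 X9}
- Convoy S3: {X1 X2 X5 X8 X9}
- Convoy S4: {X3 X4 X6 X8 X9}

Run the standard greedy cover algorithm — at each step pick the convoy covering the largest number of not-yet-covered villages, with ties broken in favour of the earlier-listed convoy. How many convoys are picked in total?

3

Greedy: pick S2 (covers 5 new) → pick S3 (covers 3 new) → pick S4 (covers 1 new). Total picks: 3.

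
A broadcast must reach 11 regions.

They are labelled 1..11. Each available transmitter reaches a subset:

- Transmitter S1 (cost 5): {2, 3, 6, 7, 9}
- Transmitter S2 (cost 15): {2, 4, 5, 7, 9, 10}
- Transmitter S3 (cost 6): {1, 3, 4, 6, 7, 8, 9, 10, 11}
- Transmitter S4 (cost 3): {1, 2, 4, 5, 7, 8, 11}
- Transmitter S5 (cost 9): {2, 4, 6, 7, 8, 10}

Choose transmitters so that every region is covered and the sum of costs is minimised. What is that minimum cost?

S3, S4 together cover every region (S3 ∪ S4 = {1, 2, 3, 4, 5, 6, 7, 8, 9, 10, 11}); total cost 6 + 3 = 9.
No covering selection has total cost below 9.

9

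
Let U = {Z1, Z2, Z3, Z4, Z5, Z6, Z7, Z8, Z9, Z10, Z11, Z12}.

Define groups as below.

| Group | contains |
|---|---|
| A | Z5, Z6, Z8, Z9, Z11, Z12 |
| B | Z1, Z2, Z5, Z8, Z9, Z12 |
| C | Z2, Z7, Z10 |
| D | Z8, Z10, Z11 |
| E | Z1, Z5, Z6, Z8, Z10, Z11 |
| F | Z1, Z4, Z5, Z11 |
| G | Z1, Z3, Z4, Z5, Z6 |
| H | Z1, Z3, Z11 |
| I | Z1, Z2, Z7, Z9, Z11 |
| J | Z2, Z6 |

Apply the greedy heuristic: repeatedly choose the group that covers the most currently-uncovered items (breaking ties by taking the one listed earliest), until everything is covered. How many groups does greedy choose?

3

Greedy: pick A (covers 6 new) → pick C (covers 3 new) → pick G (covers 3 new). Total picks: 3.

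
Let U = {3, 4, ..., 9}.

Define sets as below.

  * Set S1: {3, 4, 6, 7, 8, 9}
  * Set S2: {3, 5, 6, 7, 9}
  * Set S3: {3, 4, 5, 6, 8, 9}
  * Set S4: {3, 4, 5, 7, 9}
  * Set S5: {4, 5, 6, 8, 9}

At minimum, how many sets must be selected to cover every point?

S2 and S3 together: S2 ∪ S3 = {3, 4, 5, 6, 7, 8, 9} — every point is covered.
No single set has all 7 points (the largest, S1, has 6), so 2 is optimal.

2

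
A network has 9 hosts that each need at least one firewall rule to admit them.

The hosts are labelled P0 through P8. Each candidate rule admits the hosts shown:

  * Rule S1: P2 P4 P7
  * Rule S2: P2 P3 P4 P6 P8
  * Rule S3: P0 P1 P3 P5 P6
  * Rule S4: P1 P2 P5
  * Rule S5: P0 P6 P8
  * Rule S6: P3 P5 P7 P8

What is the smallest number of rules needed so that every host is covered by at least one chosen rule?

Take {S1, S3, S5}. Their union is {P0, P1, P2, P3, P4, P5, P6, P7, P8}, which is all 9 hosts.
No 2 of the 6 rules cover everything (all 15 combinations miss at least one host), so 3 is optimal.

3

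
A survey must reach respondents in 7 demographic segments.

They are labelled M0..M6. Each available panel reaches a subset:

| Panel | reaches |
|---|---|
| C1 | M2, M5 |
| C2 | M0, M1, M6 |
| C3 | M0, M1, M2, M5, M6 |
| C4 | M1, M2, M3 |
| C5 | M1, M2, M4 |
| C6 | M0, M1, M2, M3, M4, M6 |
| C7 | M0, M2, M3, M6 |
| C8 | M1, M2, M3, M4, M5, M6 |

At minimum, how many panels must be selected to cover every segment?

Take {C6, C8}. Their union is {M0, M1, M2, M3, M4, M5, M6}, which is all 7 segments.
No single panel has all 7 segments (the largest, C6, has 6), so 2 is optimal.

2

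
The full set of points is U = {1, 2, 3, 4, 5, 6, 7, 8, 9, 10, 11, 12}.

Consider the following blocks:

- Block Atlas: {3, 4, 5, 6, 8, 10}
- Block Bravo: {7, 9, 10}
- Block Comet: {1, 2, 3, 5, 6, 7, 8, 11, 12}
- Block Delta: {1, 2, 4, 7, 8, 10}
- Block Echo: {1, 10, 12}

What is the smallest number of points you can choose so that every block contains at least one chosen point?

2

H = {3, 10} meets every block (each contains at least one member of H), and |H| = 2.
No single point lies in every block, so at least 2 are needed and 2 is optimal.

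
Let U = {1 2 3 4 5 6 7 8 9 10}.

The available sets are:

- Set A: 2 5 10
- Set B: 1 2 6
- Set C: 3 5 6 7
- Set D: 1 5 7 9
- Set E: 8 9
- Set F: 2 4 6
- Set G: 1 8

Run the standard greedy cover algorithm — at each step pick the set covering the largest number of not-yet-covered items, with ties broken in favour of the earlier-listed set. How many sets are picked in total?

5

Greedy: pick C (covers 4 new) → pick A (covers 2 new) → pick D (covers 2 new) → pick E (covers 1 new) → pick F (covers 1 new). Total picks: 5.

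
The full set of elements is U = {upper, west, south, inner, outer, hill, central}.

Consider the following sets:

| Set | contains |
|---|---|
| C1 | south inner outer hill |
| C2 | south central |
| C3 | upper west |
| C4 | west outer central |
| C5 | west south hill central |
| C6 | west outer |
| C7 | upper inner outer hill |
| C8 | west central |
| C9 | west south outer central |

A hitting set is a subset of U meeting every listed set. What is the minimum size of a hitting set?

Take H = {west, outer, central}. Each listed set contains at least one of these, so H is a hitting set of size 3.
No choice of 2 elements meets every set, so 3 is the minimum.

3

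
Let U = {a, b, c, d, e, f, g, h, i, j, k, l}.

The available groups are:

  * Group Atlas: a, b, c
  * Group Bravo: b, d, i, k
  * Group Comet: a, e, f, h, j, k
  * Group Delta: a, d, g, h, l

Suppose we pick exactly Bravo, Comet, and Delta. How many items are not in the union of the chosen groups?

Union of Bravo, Comet, Delta = {a, b, d, e, f, g, h, i, j, k, l}.
Not covered: c — 1 item.

1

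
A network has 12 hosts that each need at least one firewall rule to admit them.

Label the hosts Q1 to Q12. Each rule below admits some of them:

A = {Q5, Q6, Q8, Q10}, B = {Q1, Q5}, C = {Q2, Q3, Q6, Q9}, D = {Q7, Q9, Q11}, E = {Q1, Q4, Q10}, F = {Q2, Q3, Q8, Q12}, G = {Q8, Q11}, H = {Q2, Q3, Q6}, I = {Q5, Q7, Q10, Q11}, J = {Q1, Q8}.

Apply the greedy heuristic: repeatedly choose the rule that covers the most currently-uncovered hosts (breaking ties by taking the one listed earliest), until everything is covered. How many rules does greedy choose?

Greedy: pick A (covers 4 new) → pick C (covers 3 new) → pick D (covers 2 new) → pick E (covers 2 new) → pick F (covers 1 new). Total picks: 5.
(The true minimum cover uses only 4 rules, so greedy is not optimal here.)

5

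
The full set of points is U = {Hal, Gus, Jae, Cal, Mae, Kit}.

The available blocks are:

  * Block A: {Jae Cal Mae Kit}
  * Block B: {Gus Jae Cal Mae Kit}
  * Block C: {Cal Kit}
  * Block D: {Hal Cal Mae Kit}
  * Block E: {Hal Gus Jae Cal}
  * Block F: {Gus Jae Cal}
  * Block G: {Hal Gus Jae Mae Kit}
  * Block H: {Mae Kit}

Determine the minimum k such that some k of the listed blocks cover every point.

2

D and G together: D ∪ G = {Hal, Gus, Jae, Cal, Mae, Kit} — every point is covered.
No single block has all 6 points (the largest, B, has 5), so 2 is optimal.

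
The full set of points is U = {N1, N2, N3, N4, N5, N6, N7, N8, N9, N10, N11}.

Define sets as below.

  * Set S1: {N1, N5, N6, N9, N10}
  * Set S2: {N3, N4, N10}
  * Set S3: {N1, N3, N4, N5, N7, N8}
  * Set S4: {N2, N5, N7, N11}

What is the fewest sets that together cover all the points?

S1 and S3 and S4 together: S1 ∪ S3 ∪ S4 = {N1, N2, N3, N4, N5, N6, N7, N8, N9, N10, N11} — every point is covered.
Only S4 contains N2, so S4 is forced; the remaining 7 points need at least 2 more sets (each remaining set adds at most 4) — so at least 3 sets are needed, and 3 is optimal.

3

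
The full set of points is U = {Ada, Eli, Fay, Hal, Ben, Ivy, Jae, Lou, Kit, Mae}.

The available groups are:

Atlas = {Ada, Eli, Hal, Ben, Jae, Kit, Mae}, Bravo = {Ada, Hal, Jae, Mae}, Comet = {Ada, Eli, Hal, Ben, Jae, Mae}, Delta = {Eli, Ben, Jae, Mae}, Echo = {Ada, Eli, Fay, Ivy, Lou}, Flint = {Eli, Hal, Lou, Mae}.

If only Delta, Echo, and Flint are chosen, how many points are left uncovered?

Union of Delta, Echo, Flint = {Ada, Eli, Fay, Hal, Ben, Ivy, Jae, Lou, Mae}.
Not covered: Kit — 1 point.

1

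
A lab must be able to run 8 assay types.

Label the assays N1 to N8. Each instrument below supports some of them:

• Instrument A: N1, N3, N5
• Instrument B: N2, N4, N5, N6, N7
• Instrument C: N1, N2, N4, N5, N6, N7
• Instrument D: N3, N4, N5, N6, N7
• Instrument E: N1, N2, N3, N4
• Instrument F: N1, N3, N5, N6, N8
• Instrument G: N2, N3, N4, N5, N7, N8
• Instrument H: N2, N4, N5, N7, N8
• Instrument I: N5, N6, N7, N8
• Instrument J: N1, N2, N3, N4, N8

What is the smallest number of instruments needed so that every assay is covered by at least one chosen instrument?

F and G together: F ∪ G = {N1, N2, N3, N4, N5, N6, N7, N8} — every assay is covered.
No single instrument has all 8 assays (the largest, C, has 6), so 2 is optimal.

2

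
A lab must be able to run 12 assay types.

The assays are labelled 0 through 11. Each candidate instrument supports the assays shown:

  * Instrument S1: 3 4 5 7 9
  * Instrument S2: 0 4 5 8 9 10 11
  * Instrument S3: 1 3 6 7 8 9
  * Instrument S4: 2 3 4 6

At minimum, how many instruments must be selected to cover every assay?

3

S2 and S3 and S4 together: S2 ∪ S3 ∪ S4 = {0, 1, 2, 3, 4, 5, 6, 7, 8, 9, 10, 11} — every assay is covered.
Only S2 contains 0, so S2 is forced; the remaining 5 assays need at least 2 more instruments (each remaining instrument adds at most 4) — so at least 3 instruments are needed, and 3 is optimal.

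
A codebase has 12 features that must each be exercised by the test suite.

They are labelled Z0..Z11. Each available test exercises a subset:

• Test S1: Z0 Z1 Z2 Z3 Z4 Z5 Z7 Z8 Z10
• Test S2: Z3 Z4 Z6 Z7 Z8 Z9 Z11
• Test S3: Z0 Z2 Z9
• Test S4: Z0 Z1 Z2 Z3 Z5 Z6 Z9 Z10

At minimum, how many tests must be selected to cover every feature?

2

S2 and S4 together: S2 ∪ S4 = {Z0, Z1, Z2, Z3, Z4, Z5, Z6, Z7, Z8, Z9, Z10, Z11} — every feature is covered.
No single test has all 12 features (the largest, S1, has 9), so 2 is optimal.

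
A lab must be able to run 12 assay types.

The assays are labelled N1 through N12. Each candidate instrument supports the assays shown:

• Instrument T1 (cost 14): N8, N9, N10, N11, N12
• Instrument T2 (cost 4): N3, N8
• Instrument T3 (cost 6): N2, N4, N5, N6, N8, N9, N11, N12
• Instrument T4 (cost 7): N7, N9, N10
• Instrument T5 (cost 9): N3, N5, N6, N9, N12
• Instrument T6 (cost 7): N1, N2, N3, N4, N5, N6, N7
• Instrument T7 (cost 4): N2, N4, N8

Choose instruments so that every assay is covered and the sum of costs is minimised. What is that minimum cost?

20

T3, T4, T6 together cover every assay (T3 ∪ T4 ∪ T6 = {N1, N2, N3, N4, N5, N6, N7, N8, N9, N10, N11, N12}); total cost 6 + 7 + 7 = 20.
No covering selection has total cost below 20.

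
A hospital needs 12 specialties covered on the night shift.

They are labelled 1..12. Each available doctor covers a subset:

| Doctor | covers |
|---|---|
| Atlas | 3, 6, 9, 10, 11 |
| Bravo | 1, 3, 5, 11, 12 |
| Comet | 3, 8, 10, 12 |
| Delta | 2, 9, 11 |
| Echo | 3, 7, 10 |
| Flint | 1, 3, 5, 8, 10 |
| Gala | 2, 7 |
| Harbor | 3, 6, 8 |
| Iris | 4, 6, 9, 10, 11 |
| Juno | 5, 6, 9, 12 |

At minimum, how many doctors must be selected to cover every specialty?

4

Take {Bravo, Gala, Harbor, Iris}. Their union is {1, 2, 3, 4, 5, 6, 7, 8, 9, 10, 11, 12}, which is all 12 specialties.
No 3 of the 10 doctors cover everything (all 120 combinations miss at least one specialty), so 4 is optimal.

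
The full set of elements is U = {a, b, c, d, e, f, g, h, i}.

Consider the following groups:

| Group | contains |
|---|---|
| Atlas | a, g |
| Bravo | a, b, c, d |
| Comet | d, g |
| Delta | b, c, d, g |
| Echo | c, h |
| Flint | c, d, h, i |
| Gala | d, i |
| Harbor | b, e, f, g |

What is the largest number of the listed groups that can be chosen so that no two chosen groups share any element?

Atlas, Echo, Gala are pairwise disjoint (Atlas={a,g}; Echo={c,h}; Gala={d,i}).
Every remaining group overlaps one of these, and no 4 of the listed groups are pairwise disjoint, so 3 is the maximum.

3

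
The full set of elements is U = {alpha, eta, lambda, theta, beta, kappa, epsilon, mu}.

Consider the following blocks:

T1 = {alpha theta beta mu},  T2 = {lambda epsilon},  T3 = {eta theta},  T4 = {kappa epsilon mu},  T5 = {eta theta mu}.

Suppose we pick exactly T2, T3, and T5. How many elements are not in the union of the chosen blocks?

3

Union of T2, T3, T5 = {eta, lambda, theta, epsilon, mu}.
Not covered: alpha, beta, kappa — 3 elements.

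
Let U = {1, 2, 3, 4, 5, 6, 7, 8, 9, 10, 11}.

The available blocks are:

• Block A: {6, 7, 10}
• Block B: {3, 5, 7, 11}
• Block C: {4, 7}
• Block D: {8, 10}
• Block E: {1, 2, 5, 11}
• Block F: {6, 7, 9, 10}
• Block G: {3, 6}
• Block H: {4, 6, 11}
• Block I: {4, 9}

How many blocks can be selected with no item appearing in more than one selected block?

C, D, E, G are pairwise disjoint (C={4,7}; D={8,10}; E={1,2,5,11}; G={3,6}).
Every remaining block overlaps one of these, and no 5 of the listed blocks are pairwise disjoint, so 4 is the maximum.

4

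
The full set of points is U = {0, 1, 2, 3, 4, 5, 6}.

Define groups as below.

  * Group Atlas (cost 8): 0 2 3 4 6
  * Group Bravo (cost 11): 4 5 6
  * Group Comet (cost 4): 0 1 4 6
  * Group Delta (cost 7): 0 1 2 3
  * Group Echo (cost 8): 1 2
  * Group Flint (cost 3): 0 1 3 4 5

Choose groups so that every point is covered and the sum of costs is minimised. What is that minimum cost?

Atlas, Flint together cover every point (Atlas ∪ Flint = {0, 1, 2, 3, 4, 5, 6}); total cost 8 + 3 = 11.
No covering selection has total cost below 11.

11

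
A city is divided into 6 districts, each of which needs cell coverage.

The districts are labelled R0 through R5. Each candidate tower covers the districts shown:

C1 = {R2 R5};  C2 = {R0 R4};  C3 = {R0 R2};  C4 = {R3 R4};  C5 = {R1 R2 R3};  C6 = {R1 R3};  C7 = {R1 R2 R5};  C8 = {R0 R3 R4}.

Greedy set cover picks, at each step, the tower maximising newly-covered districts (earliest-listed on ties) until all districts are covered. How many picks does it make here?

3

Greedy: pick C5 (covers 3 new) → pick C2 (covers 2 new) → pick C1 (covers 1 new). Total picks: 3.
(The true minimum cover uses only 2 towers, so greedy is not optimal here.)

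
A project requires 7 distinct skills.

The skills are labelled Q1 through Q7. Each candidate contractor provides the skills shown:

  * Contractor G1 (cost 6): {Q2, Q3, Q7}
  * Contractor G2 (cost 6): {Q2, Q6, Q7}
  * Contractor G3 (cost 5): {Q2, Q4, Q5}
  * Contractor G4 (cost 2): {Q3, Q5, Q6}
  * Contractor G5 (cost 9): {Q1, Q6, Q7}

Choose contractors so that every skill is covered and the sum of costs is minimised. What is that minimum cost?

G3, G4, G5 together cover every skill (G3 ∪ G4 ∪ G5 = {Q1, Q2, Q3, Q4, Q5, Q6, Q7}); total cost 5 + 2 + 9 = 16.
No covering selection has total cost below 16.

16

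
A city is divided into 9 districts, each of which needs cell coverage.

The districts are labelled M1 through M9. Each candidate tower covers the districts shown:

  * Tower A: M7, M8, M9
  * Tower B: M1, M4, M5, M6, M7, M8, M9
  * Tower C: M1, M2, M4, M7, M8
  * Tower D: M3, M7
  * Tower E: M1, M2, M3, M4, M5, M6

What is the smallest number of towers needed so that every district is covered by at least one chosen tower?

2

A and E together: A ∪ E = {M1, M2, M3, M4, M5, M6, M7, M8, M9} — every district is covered.
No single tower has all 9 districts (the largest, B, has 7), so 2 is optimal.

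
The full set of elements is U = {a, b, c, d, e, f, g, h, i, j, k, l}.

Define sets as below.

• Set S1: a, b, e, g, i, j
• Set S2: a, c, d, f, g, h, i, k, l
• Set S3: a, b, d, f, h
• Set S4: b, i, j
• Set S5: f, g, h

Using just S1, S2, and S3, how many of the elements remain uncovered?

0

Union of S1, S2, S3 = {a, b, c, d, e, f, g, h, i, j, k, l} — that's every element, so 0 are uncovered.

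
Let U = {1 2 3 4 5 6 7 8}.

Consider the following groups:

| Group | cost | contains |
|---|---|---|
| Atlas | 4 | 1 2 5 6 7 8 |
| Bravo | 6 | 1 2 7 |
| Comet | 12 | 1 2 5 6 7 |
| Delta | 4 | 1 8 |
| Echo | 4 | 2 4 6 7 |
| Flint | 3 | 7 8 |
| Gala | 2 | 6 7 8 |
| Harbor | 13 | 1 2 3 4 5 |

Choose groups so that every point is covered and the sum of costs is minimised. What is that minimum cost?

15

Gala, Harbor together cover every point (Gala ∪ Harbor = {1, 2, 3, 4, 5, 6, 7, 8}); total cost 2 + 13 = 15.
The greedy pick Atlas, Echo, Harbor costs 21; no covering selection beats 15.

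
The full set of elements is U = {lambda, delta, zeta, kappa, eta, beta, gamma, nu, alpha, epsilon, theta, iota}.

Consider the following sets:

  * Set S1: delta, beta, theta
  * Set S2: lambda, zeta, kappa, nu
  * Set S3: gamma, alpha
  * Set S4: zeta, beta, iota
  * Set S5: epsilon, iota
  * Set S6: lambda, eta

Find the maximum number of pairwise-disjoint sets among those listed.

S1, S3, S5, S6 are pairwise disjoint (S1={delta,beta,theta}; S3={gamma,alpha}; S5={epsilon,iota}; S6={lambda,eta}).
Every remaining set overlaps one of these, and no 5 of the listed sets are pairwise disjoint, so 4 is the maximum.

4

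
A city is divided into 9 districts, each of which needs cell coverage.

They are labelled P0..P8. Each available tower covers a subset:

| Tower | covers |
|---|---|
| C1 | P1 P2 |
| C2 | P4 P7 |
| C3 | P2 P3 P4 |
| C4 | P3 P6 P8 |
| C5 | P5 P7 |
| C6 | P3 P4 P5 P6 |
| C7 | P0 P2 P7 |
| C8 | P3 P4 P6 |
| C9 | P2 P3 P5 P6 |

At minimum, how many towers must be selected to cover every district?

Take {C1, C4, C6, C7}. Their union is {P0, P1, P2, P3, P4, P5, P6, P7, P8}, which is all 9 districts.
No 3 of the 9 towers cover everything (all 84 combinations miss at least one district), so 4 is optimal.

4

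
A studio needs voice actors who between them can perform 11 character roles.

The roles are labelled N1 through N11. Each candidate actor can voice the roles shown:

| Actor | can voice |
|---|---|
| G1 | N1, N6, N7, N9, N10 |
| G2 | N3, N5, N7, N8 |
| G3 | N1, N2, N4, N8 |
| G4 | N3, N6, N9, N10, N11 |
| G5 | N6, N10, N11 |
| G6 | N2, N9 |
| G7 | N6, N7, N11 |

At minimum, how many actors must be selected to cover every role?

3

G2 and G3 and G4 together: G2 ∪ G3 ∪ G4 = {N1, N2, N3, N4, N5, N6, N7, N8, N9, N10, N11} — every role is covered.
Each actor has at most 5 roles, and 2·5 = 10 < 11 — so at least 3 actors are needed, and 3 is optimal.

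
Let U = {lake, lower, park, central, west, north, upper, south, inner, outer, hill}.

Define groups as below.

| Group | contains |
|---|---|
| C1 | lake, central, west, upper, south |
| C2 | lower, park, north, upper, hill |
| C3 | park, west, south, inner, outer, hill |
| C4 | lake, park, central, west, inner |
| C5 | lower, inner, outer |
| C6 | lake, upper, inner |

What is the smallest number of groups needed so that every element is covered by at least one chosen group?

C2, C3, and C4 cover everything between them: the union {lake, lower, park, central, west, north, upper, south, inner, outer, hill} is all of U.
Only C2 contains north, so C2 is forced; the remaining 6 elements need at least 2 more groups (each remaining group adds at most 4) — so at least 3 groups are needed, and 3 is optimal.

3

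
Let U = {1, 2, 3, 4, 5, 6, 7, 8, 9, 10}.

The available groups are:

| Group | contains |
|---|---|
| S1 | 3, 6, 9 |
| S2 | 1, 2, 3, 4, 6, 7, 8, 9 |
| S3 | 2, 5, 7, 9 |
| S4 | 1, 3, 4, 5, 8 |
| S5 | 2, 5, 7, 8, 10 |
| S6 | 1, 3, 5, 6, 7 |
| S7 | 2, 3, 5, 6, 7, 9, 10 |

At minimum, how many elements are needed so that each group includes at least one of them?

Take H = {3, 5}. Each listed group contains at least one of these, so H is a hitting set of size 2.
The groups S1, S5 are pairwise disjoint, so any hitting set needs a separate element for each — at least 2. Hence 2 is optimal.

2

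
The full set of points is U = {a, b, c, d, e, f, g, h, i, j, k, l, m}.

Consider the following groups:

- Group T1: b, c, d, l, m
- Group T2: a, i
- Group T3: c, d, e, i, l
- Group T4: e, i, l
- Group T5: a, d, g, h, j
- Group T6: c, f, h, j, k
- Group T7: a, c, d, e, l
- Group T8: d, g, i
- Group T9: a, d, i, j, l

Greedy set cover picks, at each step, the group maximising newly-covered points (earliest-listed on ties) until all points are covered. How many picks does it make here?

4

Greedy: pick T1 (covers 5 new) → pick T5 (covers 4 new) → pick T3 (covers 2 new) → pick T6 (covers 2 new). Total picks: 4.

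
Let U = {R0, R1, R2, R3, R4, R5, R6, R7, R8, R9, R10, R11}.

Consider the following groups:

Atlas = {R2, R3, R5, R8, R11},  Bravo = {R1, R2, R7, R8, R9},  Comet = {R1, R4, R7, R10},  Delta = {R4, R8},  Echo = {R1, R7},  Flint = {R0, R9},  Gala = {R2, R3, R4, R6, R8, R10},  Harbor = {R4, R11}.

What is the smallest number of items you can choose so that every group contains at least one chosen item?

4

Take H = {R2, R4, R7, R9}. Each listed group contains at least one of these, so H is a hitting set of size 4.
No choice of 3 items meets every group, so 4 is the minimum.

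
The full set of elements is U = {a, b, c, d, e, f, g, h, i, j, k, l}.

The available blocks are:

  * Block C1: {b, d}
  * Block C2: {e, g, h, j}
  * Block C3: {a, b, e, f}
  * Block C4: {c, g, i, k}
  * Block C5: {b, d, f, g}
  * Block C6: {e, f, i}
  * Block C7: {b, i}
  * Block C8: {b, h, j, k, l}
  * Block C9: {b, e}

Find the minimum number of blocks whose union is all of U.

4

C1, C3, C4, and C8 cover everything between them: the union {a, b, c, d, e, f, g, h, i, j, k, l} is all of U.
Only C8 contains l, so C8 is forced; the remaining 7 elements need at least 3 more blocks (each remaining block adds at most 3) — so at least 4 blocks are needed, and 4 is optimal.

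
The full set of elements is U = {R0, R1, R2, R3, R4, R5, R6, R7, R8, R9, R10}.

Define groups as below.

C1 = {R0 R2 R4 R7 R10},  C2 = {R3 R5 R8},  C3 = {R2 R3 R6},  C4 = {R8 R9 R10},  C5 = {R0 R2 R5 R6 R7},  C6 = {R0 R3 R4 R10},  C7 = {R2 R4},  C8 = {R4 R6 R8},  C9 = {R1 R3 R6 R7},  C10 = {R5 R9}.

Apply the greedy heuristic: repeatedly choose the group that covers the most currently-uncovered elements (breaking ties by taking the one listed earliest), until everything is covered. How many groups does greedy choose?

Greedy: pick C1 (covers 5 new) → pick C2 (covers 3 new) → pick C9 (covers 2 new) → pick C4 (covers 1 new). Total picks: 4.

4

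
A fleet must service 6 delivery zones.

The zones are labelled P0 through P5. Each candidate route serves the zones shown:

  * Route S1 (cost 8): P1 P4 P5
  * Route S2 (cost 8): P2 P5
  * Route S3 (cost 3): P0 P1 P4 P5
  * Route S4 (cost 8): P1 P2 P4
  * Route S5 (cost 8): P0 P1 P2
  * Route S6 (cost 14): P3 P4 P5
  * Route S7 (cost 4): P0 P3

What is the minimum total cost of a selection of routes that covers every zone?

S3, S4, S7 together cover every zone (S3 ∪ S4 ∪ S7 = {P0, P1, P2, P3, P4, P5}); total cost 3 + 8 + 4 = 15.
No covering selection has total cost below 15.

15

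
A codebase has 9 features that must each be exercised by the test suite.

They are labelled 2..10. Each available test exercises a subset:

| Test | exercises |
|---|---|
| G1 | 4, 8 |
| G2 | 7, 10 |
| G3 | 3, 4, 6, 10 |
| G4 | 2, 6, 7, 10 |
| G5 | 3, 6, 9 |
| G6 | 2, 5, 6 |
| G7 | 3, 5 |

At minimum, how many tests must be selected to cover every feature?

Take {G1, G2, G5, G6}. Their union is {2, 3, 4, 5, 6, 7, 8, 9, 10}, which is all 9 features.
No 3 of the 7 tests cover everything (all 35 combinations miss at least one feature), so 4 is optimal.

4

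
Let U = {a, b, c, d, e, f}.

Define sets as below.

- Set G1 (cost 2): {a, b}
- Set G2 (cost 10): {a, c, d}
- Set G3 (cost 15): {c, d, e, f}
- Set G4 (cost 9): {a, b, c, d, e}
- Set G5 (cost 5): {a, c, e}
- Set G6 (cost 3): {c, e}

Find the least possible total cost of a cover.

G1, G3 together cover every item (G1 ∪ G3 = {a, b, c, d, e, f}); total cost 2 + 15 = 17.
The greedy pick G1, G6, G3 costs 20; no covering selection beats 17.

17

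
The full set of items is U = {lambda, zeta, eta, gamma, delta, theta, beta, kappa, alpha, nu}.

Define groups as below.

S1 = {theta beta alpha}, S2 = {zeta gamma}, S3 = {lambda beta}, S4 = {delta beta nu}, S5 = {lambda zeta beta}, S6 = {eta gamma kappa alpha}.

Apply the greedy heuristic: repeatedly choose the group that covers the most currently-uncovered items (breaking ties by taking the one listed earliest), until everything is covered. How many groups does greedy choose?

4

Greedy: pick S6 (covers 4 new) → pick S4 (covers 3 new) → pick S5 (covers 2 new) → pick S1 (covers 1 new). Total picks: 4.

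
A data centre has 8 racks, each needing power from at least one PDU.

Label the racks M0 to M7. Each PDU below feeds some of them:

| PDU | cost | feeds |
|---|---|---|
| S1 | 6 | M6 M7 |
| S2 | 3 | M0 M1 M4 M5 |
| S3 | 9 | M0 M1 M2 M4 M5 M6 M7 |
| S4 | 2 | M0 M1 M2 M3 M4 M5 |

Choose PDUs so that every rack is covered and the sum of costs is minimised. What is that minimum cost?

S1, S4 together cover every rack (S1 ∪ S4 = {M0, M1, M2, M3, M4, M5, M6, M7}); total cost 6 + 2 = 8.
No covering selection has total cost below 8.

8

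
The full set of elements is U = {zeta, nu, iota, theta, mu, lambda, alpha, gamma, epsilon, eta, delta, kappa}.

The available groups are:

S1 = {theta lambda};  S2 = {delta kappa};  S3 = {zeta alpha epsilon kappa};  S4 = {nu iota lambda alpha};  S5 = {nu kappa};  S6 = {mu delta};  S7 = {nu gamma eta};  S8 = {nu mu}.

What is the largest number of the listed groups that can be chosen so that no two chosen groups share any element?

S1, S3, S6, S7 are pairwise disjoint (S1={theta,lambda}; S3={zeta,alpha,epsilon,kappa}; S6={mu,delta}; S7={nu,gamma,eta}).
Every remaining group overlaps one of these, and no 5 of the listed groups are pairwise disjoint, so 4 is the maximum.

4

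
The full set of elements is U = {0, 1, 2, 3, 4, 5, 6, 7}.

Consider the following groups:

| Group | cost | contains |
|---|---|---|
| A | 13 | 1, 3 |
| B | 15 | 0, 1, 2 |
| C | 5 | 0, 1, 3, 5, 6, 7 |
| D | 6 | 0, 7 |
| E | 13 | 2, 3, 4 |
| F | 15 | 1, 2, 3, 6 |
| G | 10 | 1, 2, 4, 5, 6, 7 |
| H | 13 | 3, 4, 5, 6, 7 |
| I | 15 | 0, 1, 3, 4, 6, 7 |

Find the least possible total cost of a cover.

C, G together cover every element (C ∪ G = {0, 1, 2, 3, 4, 5, 6, 7}); total cost 5 + 10 = 15.
No covering selection has total cost below 15.

15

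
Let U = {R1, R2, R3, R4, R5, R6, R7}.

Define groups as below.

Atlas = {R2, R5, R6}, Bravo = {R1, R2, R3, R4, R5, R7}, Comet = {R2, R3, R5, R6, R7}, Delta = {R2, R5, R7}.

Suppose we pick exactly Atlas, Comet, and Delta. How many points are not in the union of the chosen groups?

Union of Atlas, Comet, Delta = {R2, R3, R5, R6, R7}.
Not covered: R1, R4 — 2 points.

2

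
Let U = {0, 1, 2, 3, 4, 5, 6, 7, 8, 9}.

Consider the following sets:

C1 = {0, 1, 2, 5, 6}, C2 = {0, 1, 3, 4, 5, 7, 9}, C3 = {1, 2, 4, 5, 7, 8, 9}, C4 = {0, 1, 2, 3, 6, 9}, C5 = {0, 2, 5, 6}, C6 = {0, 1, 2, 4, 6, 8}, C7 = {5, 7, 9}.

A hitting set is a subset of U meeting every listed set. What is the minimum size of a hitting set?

Take H = {0, 5}. Each listed set contains at least one of these, so H is a hitting set of size 2.
The sets C6, C7 are pairwise disjoint, so any hitting set needs a separate element for each — at least 2. Hence 2 is optimal.

2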